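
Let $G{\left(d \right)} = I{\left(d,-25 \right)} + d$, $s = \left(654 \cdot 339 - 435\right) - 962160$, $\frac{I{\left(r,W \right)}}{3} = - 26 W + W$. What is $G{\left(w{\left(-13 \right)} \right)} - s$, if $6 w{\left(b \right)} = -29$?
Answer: $\frac{4456555}{6} \approx 7.4276 \cdot 10^{5}$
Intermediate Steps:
$w{\left(b \right)} = - \frac{29}{6}$ ($w{\left(b \right)} = \frac{1}{6} \left(-29\right) = - \frac{29}{6}$)
$I{\left(r,W \right)} = - 75 W$ ($I{\left(r,W \right)} = 3 \left(- 26 W + W\right) = 3 \left(- 25 W\right) = - 75 W$)
$s = -740889$ ($s = \left(221706 - 435\right) - 962160 = 221271 - 962160 = -740889$)
$G{\left(d \right)} = 1875 + d$ ($G{\left(d \right)} = \left(-75\right) \left(-25\right) + d = 1875 + d$)
$G{\left(w{\left(-13 \right)} \right)} - s = \left(1875 - \frac{29}{6}\right) - -740889 = \frac{11221}{6} + 740889 = \frac{4456555}{6}$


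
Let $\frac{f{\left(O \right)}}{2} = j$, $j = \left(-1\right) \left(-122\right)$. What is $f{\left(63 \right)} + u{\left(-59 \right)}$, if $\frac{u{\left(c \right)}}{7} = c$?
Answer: $-169$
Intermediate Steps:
$u{\left(c \right)} = 7 c$
$j = 122$
$f{\left(O \right)} = 244$ ($f{\left(O \right)} = 2 \cdot 122 = 244$)
$f{\left(63 \right)} + u{\left(-59 \right)} = 244 + 7 \left(-59\right) = 244 - 413 = -169$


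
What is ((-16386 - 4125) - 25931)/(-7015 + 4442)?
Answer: 46442/2573 ≈ 18.050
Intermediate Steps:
((-16386 - 4125) - 25931)/(-7015 + 4442) = (-20511 - 25931)/(-2573) = -46442*(-1/2573) = 46442/2573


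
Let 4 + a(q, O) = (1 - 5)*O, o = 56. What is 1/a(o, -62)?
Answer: 1/244 ≈ 0.0040984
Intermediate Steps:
a(q, O) = -4 - 4*O (a(q, O) = -4 + (1 - 5)*O = -4 - 4*O)
1/a(o, -62) = 1/(-4 - 4*(-62)) = 1/(-4 + 248) = 1/244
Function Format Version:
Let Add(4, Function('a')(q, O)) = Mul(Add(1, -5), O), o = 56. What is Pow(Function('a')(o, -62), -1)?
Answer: Rational(1, 244) ≈ 0.0040984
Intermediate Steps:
Function('a')(q, O) = Add(-4, Mul(-4, O)) (Function('a')(q, O) = Add(-4, Mul(Add(1, -5), O)) = Add(-4, Mul(-4, O)))
Pow(Function('a')(o, -62), -1) = Pow(Add(-4, Mul(-4, -62)), -1) = Pow(Add(-4, 248), -1) = Pow(244, -1) = Rational(1, 244)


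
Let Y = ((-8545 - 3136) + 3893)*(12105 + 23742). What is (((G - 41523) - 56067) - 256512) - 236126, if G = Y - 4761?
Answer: -279771425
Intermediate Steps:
Y = -279176436 (Y = (-11681 + 3893)*35847 = -7788*35847 = -279176436)
G = -279181197 (G = -279176436 - 4761 = -279181197)
(((G - 41523) - 56067) - 256512) - 236126 = (((-279181197 - 41523) - 56067) - 256512) - 236126 = ((-279222720 - 56067) - 256512) - 236126 = (-279278787 - 256512) - 236126 = -279535299 - 236126 = -279771425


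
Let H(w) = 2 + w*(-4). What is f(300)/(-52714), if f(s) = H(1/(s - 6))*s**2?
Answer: -4380000/1291493 ≈ -3.3914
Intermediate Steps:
H(w) = 2 - 4*w
f(s) = s**2*(2 - 4/(-6 + s)) (f(s) = (2 - 4/(s - 6))*s**2 = (2 - 4/(-6 + s))*s**2 = s**2*(2 - 4/(-6 + s)))
f(300)/(-52714) = (2*300**2*(-8 + 300)/(-6 + 300))/(-52714) = (2*90000*292/294)*(-1/52714) = (2*90000*(1/294)*292)*(-1/52714) = (8760000/49)*(-1/52714) = -4380000/1291493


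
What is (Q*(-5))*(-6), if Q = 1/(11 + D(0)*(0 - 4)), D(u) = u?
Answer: 30/11 ≈ 2.7273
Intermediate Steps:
Q = 1/11 (Q = 1/(11 + 0*(0 - 4)) = 1/(11 + 0*(-4)) = 1/(11 + 0) = 1/11 ≈ 0.090909)
(Q*(-5))*(-6) = ((1/11)*(-5))*(-6) = -5/11*(-6) = 30/11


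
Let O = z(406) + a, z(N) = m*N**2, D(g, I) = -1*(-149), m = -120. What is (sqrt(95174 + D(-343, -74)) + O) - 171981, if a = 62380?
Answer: -19889921 + sqrt(95323) ≈ -1.9890e+7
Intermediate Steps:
D(g, I) = 149
z(N) = -120*N**2
O = -19717940 (O = -120*406**2 + 62380 = -120*164836 + 62380 = -19780320 + 62380 = -19717940)
(sqrt(95174 + D(-343, -74)) + O) - 171981 = (sqrt(95174 + 149) - 19717940) - 171981 = (sqrt(95323) - 19717940) - 171981 = (-19717940 + sqrt(95323)) - 171981 = -19889921 + sqrt(95323)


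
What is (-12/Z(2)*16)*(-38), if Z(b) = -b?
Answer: -3648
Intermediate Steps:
(-12/Z(2)*16)*(-38) = (-12/((-1*2))*16)*(-38) = (-12/(-2)*16)*(-38) = (-12*(-½)*16)*(-38) = (6*16)*(-38) = 96*(-38) = -3648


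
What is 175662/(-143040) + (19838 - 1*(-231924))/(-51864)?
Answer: -940053551/154554720 ≈ -6.0823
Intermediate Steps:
175662/(-143040) + (19838 - 1*(-231924))/(-51864) = 175662*(-1/143040) + (19838 + 231924)*(-1/51864) = -29277/23840 + 251762*(-1/51864) = -29277/23840 - 125881/25932 = -940053551/154554720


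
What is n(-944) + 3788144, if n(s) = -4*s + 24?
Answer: 3791944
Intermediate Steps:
n(s) = 24 - 4*s
n(-944) + 3788144 = (24 - 4*(-944)) + 3788144 = (24 + 3776) + 3788144 = 3800 + 3788144 = 3791944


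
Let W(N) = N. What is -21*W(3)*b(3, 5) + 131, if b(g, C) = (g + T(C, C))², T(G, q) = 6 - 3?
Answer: -2137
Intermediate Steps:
T(G, q) = 3
b(g, C) = (3 + g)² (b(g, C) = (g + 3)² = (3 + g)²)
-21*W(3)*b(3, 5) + 131 = -63*(3 + 3)² + 131 = -63*6² + 131 = -63*36 + 131 = -21*108 + 131 = -2268 + 131 = -2137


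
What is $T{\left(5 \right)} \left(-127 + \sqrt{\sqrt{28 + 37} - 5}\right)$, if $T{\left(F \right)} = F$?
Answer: $-635 + 5 \sqrt{-5 + \sqrt{65}} \approx -626.25$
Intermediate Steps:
$T{\left(5 \right)} \left(-127 + \sqrt{\sqrt{28 + 37} - 5}\right) = 5 \left(-127 + \sqrt{\sqrt{28 + 37} - 5}\right) = 5 \left(-127 + \sqrt{\sqrt{65} - 5}\right) = 5 \left(-127 + \sqrt{-5 + \sqrt{65}}\right) = -635 + 5 \sqrt{-5 + \sqrt{65}}$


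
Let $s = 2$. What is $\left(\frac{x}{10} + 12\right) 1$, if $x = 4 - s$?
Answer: $\frac{61}{5} \approx 12.2$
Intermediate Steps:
$x = 2$ ($x = 4 - 2 = 2$)
$\left(\frac{x}{10} + 12\right) 1 = \left(\frac{2}{10} + 12\right) 1 = \left(2 \cdot \frac{1}{10} + 12\right) 1 = \left(\frac{1}{5} + 12\right) 1 = \frac{61}{5} \cdot 1 = \frac{61}{5}$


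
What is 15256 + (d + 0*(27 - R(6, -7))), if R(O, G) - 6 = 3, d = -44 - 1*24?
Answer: 15188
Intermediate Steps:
d = -68 (d = -44 - 24 = -68)
R(O, G) = 9 (R(O, G) = 6 + 3 = 9)
15256 + (d + 0*(27 - R(6, -7))) = 15256 + (-68 + 0*(27 - 1*9)) = 15256 + (-68 + 0*(27 - 9)) = 15256 + (-68 + 0*18) = 15256 + (-68 + 0) = 15256 - 68 = 15188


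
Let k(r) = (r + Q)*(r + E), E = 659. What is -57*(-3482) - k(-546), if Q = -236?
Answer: 286840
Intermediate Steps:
k(r) = (-236 + r)*(659 + r) (k(r) = (r - 236)*(r + 659) = (-236 + r)*(659 + r))
-57*(-3482) - k(-546) = -57*(-3482) - (-155524 + (-546)**2 + 423*(-546)) = 198474 - (-155524 + 298116 - 230958) = 198474 - 1*(-88366) = 198474 + 88366 = 286840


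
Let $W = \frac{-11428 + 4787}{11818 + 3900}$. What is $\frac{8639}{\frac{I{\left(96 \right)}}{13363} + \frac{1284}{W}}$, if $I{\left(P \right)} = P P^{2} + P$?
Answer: $- \frac{26436437153}{9097059336} \approx -2.906$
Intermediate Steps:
$I{\left(P \right)} = P + P^{3}$ ($I{\left(P \right)} = P^{3} + P = P + P^{3}$)
$W = - \frac{229}{542}$ ($W = - \frac{6641}{15718} = \left(-6641\right) \frac{1}{15718} = - \frac{229}{542} \approx -0.42251$)
$\frac{8639}{\frac{I{\left(96 \right)}}{13363} + \frac{1284}{W}} = \frac{8639}{\frac{96 + 96^{3}}{13363} + \frac{1284}{- \frac{229}{542}}} = \frac{8639}{\left(96 + 884736\right) \frac{1}{13363} + 1284 \left(- \frac{542}{229}\right)} = \frac{8639}{884832 \cdot \frac{1}{13363} - \frac{695928}{229}} = \frac{8639}{\frac{884832}{13363} - \frac{695928}{229}} = \frac{8639}{- \frac{9097059336}{3060127}} = 8639 \left(- \frac{3060127}{9097059336}\right) = - \frac{26436437153}{9097059336}$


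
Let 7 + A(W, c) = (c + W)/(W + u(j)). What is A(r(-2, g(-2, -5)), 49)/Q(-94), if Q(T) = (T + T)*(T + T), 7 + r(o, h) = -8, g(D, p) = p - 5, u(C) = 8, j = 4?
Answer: -83/247408 ≈ -0.00033548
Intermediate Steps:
g(D, p) = -5 + p
r(o, h) = -15 (r(o, h) = -7 - 8 = -15)
A(W, c) = -7 + (W + c)/(8 + W) (A(W, c) = -7 + (c + W)/(W + 8) = -7 + (W + c)/(8 + W))
Q(T) = 4*T² (Q(T) = (2*T)*(2*T) = 4*T²)
A(r(-2, g(-2, -5)), 49)/Q(-94) = ((-56 + 49 - 6*(-15))/(8 - 15))/((4*(-94)²)) = ((-56 + 49 + 90)/(-7))/((4*8836)) = -⅐*83/35344 = -83/7*1/35344 = -83/247408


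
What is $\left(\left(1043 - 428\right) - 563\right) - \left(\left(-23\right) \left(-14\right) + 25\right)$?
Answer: $-295$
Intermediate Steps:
$\left(\left(1043 - 428\right) - 563\right) - \left(\left(-23\right) \left(-14\right) + 25\right) = \left(615 - 563\right) - \left(322 + 25\right) = 52 - 347 = -295$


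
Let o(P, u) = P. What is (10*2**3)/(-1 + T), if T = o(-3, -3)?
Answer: -20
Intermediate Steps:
T = -3
(10*2**3)/(-1 + T) = (10*2**3)/(-1 - 3) = (10*8)/(-4) = 80*(-1/4) = -20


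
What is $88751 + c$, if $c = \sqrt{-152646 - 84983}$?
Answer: $88751 + i \sqrt{237629} \approx 88751.0 + 487.47 i$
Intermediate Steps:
$c = i \sqrt{237629}$ ($c = \sqrt{-237629} = i \sqrt{237629} \approx 487.47 i$)
$88751 + c = 88751 + i \sqrt{237629}$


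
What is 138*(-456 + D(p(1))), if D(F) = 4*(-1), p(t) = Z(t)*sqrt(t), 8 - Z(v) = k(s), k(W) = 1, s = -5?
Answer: -63480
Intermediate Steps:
Z(v) = 7 (Z(v) = 8 - 1*1 = 8 - 1 = 7)
p(t) = 7*sqrt(t)
D(F) = -4
138*(-456 + D(p(1))) = 138*(-456 - 4) = 138*(-460) = -63480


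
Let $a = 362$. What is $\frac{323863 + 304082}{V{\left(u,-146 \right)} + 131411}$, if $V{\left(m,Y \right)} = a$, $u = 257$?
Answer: $\frac{627945}{131773} \approx 4.7654$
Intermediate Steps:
$V{\left(m,Y \right)} = 362$
$\frac{323863 + 304082}{V{\left(u,-146 \right)} + 131411} = \frac{323863 + 304082}{362 + 131411} = \frac{627945}{131773}$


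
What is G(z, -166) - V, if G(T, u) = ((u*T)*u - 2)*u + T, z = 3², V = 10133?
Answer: -41178456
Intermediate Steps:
z = 9
G(T, u) = T + u*(-2 + T*u²) (G(T, u) = ((T*u)*u - 2)*u + T = (T*u² - 2)*u + T = (-2 + T*u²)*u + T = u*(-2 + T*u²) + T = T + u*(-2 + T*u²))
G(z, -166) - V = (9 - 2*(-166) + 9*(-166)³) - 1*10133 = (9 + 332 + 9*(-4574296)) - 10133 = (9 + 332 - 41168664) - 10133 = -41168323 - 10133 = -41178456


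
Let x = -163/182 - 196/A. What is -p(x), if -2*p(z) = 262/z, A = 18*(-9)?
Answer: 1931202/4633 ≈ 416.84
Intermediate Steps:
A = -162
x = 4633/14742 (x = -163/182 - 196/(-162) = -163*1/182 - 196*(-1/162) = -163/182 + 98/81 = 4633/14742 ≈ 0.31427)
p(z) = -131/z
-p(x) = -(-131)/4633/14742 = -(-131)*14742/4633 = -1*(-1931202/4633) = 1931202/4633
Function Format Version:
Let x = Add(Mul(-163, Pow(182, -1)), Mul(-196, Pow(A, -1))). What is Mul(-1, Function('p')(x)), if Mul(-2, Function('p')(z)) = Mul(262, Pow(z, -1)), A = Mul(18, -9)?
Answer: Rational(1931202, 4633) ≈ 416.84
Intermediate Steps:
A = -162
x = Rational(4633, 14742) (x = Add(Mul(-163, Pow(182, -1)), Mul(-196, Pow(-162, -1))) = Add(Mul(-163, Rational(1, 182)), Mul(-196, Rational(-1, 162))) = Add(Rational(-163, 182), Rational(98, 81)) = Rational(4633, 14742) ≈ 0.31427)
Function('p')(z) = Mul(-131, Pow(z, -1)) (Function('p')(z) = Mul(Rational(-1, 2), Mul(262, Pow(z, -1))) = Mul(-131, Pow(z, -1)))
Mul(-1, Function('p')(x)) = Mul(-1, Mul(-131, Pow(Rational(4633, 14742), -1))) = Mul(-1, Mul(-131, Rational(14742, 4633))) = Mul(-1, Rational(-1931202, 4633)) = Rational(1931202, 4633)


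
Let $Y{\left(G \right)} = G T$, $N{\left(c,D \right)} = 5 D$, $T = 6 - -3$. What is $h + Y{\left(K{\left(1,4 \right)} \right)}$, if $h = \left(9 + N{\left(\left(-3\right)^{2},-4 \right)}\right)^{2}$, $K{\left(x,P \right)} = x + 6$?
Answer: $184$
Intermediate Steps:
$T = 9$ ($T = 6 + 3 = 9$)
$K{\left(x,P \right)} = 6 + x$
$h = 121$ ($h = \left(9 + 5 \left(-4\right)\right)^{2} = \left(9 - 20\right)^{2} = \left(-11\right)^{2} = 121$)
$Y{\left(G \right)} = 9 G$ ($Y{\left(G \right)} = G 9 = 9 G$)
$h + Y{\left(K{\left(1,4 \right)} \right)} = 121 + 9 \left(6 + 1\right) = 121 + 9 \cdot 7 = 121 + 63 = 184$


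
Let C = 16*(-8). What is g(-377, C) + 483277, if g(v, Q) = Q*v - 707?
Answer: 530826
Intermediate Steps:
C = -128
g(v, Q) = -707 + Q*v
g(-377, C) + 483277 = (-707 - 128*(-377)) + 483277 = (-707 + 48256) + 483277 = 47549 + 483277 = 530826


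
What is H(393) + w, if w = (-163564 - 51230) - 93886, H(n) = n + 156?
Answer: -308131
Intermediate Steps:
H(n) = 156 + n
w = -308680 (w = -214794 - 93886 = -308680)
H(393) + w = (156 + 393) - 308680 = 549 - 308680 = -308131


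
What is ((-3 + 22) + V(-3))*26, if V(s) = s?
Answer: 416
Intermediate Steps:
((-3 + 22) + V(-3))*26 = ((-3 + 22) - 3)*26 = (19 - 3)*26 = 16*26 = 416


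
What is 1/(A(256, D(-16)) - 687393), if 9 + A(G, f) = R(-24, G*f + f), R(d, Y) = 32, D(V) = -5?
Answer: -1/687370 ≈ -1.4548e-6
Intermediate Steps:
A(G, f) = 23 (A(G, f) = -9 + 32 = 23)
1/(A(256, D(-16)) - 687393) = 1/(23 - 687393) = 1/(-687370) = -1/687370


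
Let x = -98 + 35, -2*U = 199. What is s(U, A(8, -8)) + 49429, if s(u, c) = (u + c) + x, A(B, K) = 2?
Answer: 98537/2 ≈ 49269.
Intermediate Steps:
U = -199/2 (U = -½*199 = -199/2 ≈ -99.500)
x = -63
s(u, c) = -63 + c + u (s(u, c) = (u + c) - 63 = (c + u) - 63 = -63 + c + u)
s(U, A(8, -8)) + 49429 = (-63 + 2 - 199/2) + 49429 = -321/2 + 49429 = 98537/2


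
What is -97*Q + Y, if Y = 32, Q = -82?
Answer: 7986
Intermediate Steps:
-97*Q + Y = -97*(-82) + 32 = 7954 + 32 = 7986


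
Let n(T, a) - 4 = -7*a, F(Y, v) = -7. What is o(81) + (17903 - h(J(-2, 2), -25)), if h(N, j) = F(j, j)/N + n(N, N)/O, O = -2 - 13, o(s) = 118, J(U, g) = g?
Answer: 108143/6 ≈ 18024.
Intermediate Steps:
n(T, a) = 4 - 7*a
O = -15
h(N, j) = -4/15 - 7/N + 7*N/15 (h(N, j) = -7/N + (4 - 7*N)/(-15) = -7/N + (4 - 7*N)*(-1/15) = -7/N + (-4/15 + 7*N/15) = -4/15 - 7/N + 7*N/15)
o(81) + (17903 - h(J(-2, 2), -25)) = 118 + (17903 - (-105 + 2*(-4 + 7*2))/(15*2)) = 118 + (17903 - (-105 + 2*(-4 + 14))/(15*2)) = 118 + (17903 - (-105 + 2*10)/(15*2)) = 118 + (17903 - (-105 + 20)/(15*2)) = 118 + (17903 - (-85)/(15*2)) = 118 + (17903 - 1*(-17/6)) = 118 + (17903 + 17/6) = 118 + 107435/6 = 108143/6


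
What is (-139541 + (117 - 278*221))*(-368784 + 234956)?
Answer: 26880959736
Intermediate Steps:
(-139541 + (117 - 278*221))*(-368784 + 234956) = (-139541 + (117 - 61438))*(-133828) = (-139541 - 61321)*(-133828) = -200862*(-133828) = 26880959736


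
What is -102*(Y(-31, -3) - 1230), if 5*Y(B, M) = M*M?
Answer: 626382/5 ≈ 1.2528e+5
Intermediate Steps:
Y(B, M) = M²/5 (Y(B, M) = (M*M)/5 = M²/5)
-102*(Y(-31, -3) - 1230) = -102*((⅕)*(-3)² - 1230) = -102*((⅕)*9 - 1230) = -102*(9/5 - 1230) = -102*(-6141/5) = 626382/5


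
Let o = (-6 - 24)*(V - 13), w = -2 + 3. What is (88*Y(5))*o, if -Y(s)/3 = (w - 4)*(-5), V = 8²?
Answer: 6058800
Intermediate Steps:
w = 1
V = 64
Y(s) = -45 (Y(s) = -3*(1 - 4)*(-5) = -(-9)*(-5) = -3*15 = -45)
o = -1530 (o = (-6 - 24)*(64 - 13) = -30*51 = -1530)
(88*Y(5))*o = (88*(-45))*(-1530) = -3960*(-1530) = 6058800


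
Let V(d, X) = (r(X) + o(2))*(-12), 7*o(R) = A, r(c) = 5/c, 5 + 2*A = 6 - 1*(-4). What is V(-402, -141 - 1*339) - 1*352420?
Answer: -19735753/56 ≈ -3.5242e+5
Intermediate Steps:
A = 5/2 (A = -5/2 + (6 - 1*(-4))/2 = -5/2 + (6 + 4)/2 = -5/2 + (1/2)*10 = -5/2 + 5 = 5/2 ≈ 2.5000)
o(R) = 5/14 (o(R) = (1/7)*(5/2) = 5/14)
V(d, X) = -30/7 - 60/X (V(d, X) = (5/X + 5/14)*(-12) = (5/14 + 5/X)*(-12) = -30/7 - 60/X)
V(-402, -141 - 1*339) - 1*352420 = (-30/7 - 60/(-141 - 1*339)) - 1*352420 = (-30/7 - 60/(-141 - 339)) - 352420 = (-30/7 - 60/(-480)) - 352420 = (-30/7 - 60*(-1/480)) - 352420 = (-30/7 + 1/8) - 352420 = -233/56 - 352420 = -19735753/56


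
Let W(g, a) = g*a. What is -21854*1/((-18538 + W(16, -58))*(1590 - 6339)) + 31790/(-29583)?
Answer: -489907057957/455795309637 ≈ -1.0748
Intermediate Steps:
W(g, a) = a*g
-21854*1/((-18538 + W(16, -58))*(1590 - 6339)) + 31790/(-29583) = -21854*1/((-18538 - 58*16)*(1590 - 6339)) + 31790/(-29583) = -21854*(-1/(4749*(-18538 - 928))) + 31790*(-1/29583) = -21854/((-19466*(-4749))) - 31790/29583 = -21854/92444034 - 31790/29583 = -21854*1/92444034 - 31790/29583 = -10927/46222017 - 31790/29583 = -489907057957/455795309637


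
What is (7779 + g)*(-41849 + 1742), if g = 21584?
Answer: -1177661841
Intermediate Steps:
(7779 + g)*(-41849 + 1742) = (7779 + 21584)*(-41849 + 1742) = 29363*(-40107) = -1177661841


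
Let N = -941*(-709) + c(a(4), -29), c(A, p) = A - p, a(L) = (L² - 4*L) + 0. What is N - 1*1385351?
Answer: -718153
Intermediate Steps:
a(L) = L² - 4*L
N = 667198 (N = -941*(-709) + (4*(-4 + 4) - 1*(-29)) = 667169 + (4*0 + 29) = 667169 + (0 + 29) = 667169 + 29 = 667198)
N - 1*1385351 = 667198 - 1*1385351 = 667198 - 1385351 = -718153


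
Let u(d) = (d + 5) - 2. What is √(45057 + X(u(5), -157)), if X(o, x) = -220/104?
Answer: √30457102/26 ≈ 212.26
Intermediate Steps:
u(d) = 3 + d (u(d) = (5 + d) - 2 = 3 + d)
X(o, x) = -55/26 (X(o, x) = -220*1/104 = -55/26)
√(45057 + X(u(5), -157)) = √(45057 - 55/26) = √(1171427/26) = √30457102/26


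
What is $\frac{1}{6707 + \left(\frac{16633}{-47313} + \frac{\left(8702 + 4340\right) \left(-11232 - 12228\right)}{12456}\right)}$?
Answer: $- \frac{8185149}{146162544071} \approx -5.6 \cdot 10^{-5}$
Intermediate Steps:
$\frac{1}{6707 + \left(\frac{16633}{-47313} + \frac{\left(8702 + 4340\right) \left(-11232 - 12228\right)}{12456}\right)} = \frac{1}{6707 + \left(16633 \left(- \frac{1}{47313}\right) + 13042 \left(-23460\right) \frac{1}{12456}\right)} = \frac{1}{6707 - \frac{201060338414}{8185149}} = \frac{1}{- \frac{146162544071}{8185149}} = - \frac{8185149}{146162544071}$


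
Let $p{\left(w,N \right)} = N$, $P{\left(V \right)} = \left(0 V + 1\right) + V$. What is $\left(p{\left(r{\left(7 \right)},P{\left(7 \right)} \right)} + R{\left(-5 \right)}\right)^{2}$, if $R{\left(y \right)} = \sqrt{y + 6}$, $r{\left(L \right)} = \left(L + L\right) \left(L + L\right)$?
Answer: $81$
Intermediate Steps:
$P{\left(V \right)} = 1 + V$ ($P{\left(V \right)} = \left(0 + 1\right) + V = 1 + V$)
$r{\left(L \right)} = 4 L^{2}$ ($r{\left(L \right)} = 2 L 2 L = 4 L^{2}$)
$R{\left(y \right)} = \sqrt{6 + y}$
$\left(p{\left(r{\left(7 \right)},P{\left(7 \right)} \right)} + R{\left(-5 \right)}\right)^{2} = \left(\left(1 + 7\right) + \sqrt{6 - 5}\right)^{2} = \left(8 + \sqrt{1}\right)^{2} = \left(8 + 1\right)^{2} = 9^{2} = 81$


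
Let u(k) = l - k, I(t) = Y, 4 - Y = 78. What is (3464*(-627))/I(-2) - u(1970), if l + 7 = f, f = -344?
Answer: 1171841/37 ≈ 31671.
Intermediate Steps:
Y = -74 (Y = 4 - 1*78 = 4 - 78 = -74)
I(t) = -74
l = -351 (l = -7 - 344 = -351)
u(k) = -351 - k
(3464*(-627))/I(-2) - u(1970) = (3464*(-627))/(-74) - (-351 - 1*1970) = -2171928*(-1/74) - (-351 - 1970) = 1085964/37 - 1*(-2321) = 1085964/37 + 2321 = 1171841/37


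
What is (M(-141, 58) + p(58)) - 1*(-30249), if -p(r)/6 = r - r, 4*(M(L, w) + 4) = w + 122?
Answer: 30290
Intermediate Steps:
M(L, w) = 53/2 + w/4 (M(L, w) = -4 + (w + 122)/4 = -4 + (122 + w)/4 = -4 + (61/2 + w/4) = 53/2 + w/4)
p(r) = 0 (p(r) = -6*(r - r) = -6*0 = 0)
(M(-141, 58) + p(58)) - 1*(-30249) = ((53/2 + (¼)*58) + 0) - 1*(-30249) = ((53/2 + 29/2) + 0) + 30249 = (41 + 0) + 30249 = 41 + 30249 = 30290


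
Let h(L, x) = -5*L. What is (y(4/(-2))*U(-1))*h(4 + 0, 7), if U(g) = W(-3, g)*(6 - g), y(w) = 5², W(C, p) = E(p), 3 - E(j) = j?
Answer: -14000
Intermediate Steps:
E(j) = 3 - j
W(C, p) = 3 - p
y(w) = 25
U(g) = (3 - g)*(6 - g)
(y(4/(-2))*U(-1))*h(4 + 0, 7) = (25*((-6 - 1)*(-3 - 1)))*(-5*(4 + 0)) = (25*(-7*(-4)))*(-5*4) = (25*28)*(-20) = 700*(-20) = -14000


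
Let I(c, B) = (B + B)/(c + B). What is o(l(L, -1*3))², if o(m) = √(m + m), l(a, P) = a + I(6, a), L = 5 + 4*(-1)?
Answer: 18/7 ≈ 2.5714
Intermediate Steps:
I(c, B) = 2*B/(B + c) (I(c, B) = (2*B)/(B + c) = 2*B/(B + c))
L = 1 (L = 5 - 4 = 1)
l(a, P) = a + 2*a/(6 + a) (l(a, P) = a + 2*a/(a + 6) = a + 2*a/(6 + a))
o(m) = √2*√m (o(m) = √(2*m) = √2*√m)
o(l(L, -1*3))² = (√2*√(1*(8 + 1)/(6 + 1)))² = (√2*√(1*9/7))² = (√2*√(1*(⅐)*9))² = (√2*√(9/7))² = (√2*(3*√7/7))² = (3*√14/7)² = 18/7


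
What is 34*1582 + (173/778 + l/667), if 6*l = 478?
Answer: 83736507179/1556778 ≈ 53788.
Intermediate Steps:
l = 239/3 (l = (⅙)*478 = 239/3 ≈ 79.667)
34*1582 + (173/778 + l/667) = 34*1582 + (173/778 + (239/3)/667) = 53788 + (173*(1/778) + (239/3)*(1/667)) = 53788 + (173/778 + 239/2001) = 53788 + 532115/1556778 = 83736507179/1556778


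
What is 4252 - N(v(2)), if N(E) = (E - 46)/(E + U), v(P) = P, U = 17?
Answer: 80832/19 ≈ 4254.3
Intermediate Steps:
N(E) = (-46 + E)/(17 + E) (N(E) = (E - 46)/(E + 17) = (-46 + E)/(17 + E))
4252 - N(v(2)) = 4252 - (-46 + 2)/(17 + 2) = 4252 - (-44)/19 = 4252 - 1*(-44/19) = 4252 + 44/19 = 80832/19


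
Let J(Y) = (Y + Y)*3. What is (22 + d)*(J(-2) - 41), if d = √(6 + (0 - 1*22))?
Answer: -1166 - 212*I ≈ -1166.0 - 212.0*I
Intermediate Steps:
J(Y) = 6*Y (J(Y) = (2*Y)*3 = 6*Y)
d = 4*I (d = √(6 + (0 - 22)) = √(6 - 22) = √(-16) = 4*I ≈ 4.0*I)
(22 + d)*(J(-2) - 41) = (22 + 4*I)*(6*(-2) - 41) = (22 + 4*I)*(-12 - 41) = (22 + 4*I)*(-53) = -1166 - 212*I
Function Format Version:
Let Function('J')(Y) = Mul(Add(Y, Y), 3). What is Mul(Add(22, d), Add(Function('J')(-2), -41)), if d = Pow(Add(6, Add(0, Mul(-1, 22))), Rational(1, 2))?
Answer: Add(-1166, Mul(-212, I)) ≈ Add(-1166.0, Mul(-212.00, I))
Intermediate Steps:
Function('J')(Y) = Mul(6, Y) (Function('J')(Y) = Mul(Mul(2, Y), 3) = Mul(6, Y))
d = Mul(4, I) (d = Pow(Add(6, Add(0, -22)), Rational(1, 2)) = Pow(Add(6, -22), Rational(1, 2)) = Pow(-16, Rational(1, 2)) = Mul(4, I) ≈ Mul(4.0000, I))
Mul(Add(22, d), Add(Function('J')(-2), -41)) = Mul(Add(22, Mul(4, I)), Add(Mul(6, -2), -41)) = Mul(Add(22, Mul(4, I)), Add(-12, -41)) = Mul(Add(22, Mul(4, I)), -53) = Add(-1166, Mul(-212, I))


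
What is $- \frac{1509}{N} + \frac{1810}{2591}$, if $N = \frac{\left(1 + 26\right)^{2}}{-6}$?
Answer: $\frac{2753156}{209871} \approx 13.118$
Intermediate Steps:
$N = - \frac{243}{2}$ ($N = 27^{2} \left(- \frac{1}{6}\right) = 729 \left(- \frac{1}{6}\right) = - \frac{243}{2} \approx -121.5$)
$- \frac{1509}{N} + \frac{1810}{2591} = - \frac{1509}{- \frac{243}{2}} + \frac{1810}{2591} = \left(-1509\right) \left(- \frac{2}{243}\right) + 1810 \cdot \frac{1}{2591} = \frac{1006}{81} + \frac{1810}{2591} = \frac{2753156}{209871}$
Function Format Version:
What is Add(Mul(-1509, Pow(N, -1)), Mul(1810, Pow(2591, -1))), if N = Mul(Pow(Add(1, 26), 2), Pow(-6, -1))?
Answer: Rational(2753156, 209871) ≈ 13.118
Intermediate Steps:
N = Rational(-243, 2) (N = Mul(Pow(27, 2), Rational(-1, 6)) = Mul(729, Rational(-1, 6)) = Rational(-243, 2) ≈ -121.50)
Add(Mul(-1509, Pow(N, -1)), Mul(1810, Pow(2591, -1))) = Add(Mul(-1509, Pow(Rational(-243, 2), -1)), Mul(1810, Pow(2591, -1))) = Add(Mul(-1509, Rational(-2, 243)), Mul(1810, Rational(1, 2591))) = Add(Rational(1006, 81), Rational(1810, 2591)) = Rational(2753156, 209871)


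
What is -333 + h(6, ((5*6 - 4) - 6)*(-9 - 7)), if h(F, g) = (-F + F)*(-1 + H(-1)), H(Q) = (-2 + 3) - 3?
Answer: -333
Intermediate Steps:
H(Q) = -2 (H(Q) = 1 - 3 = -2)
h(F, g) = 0 (h(F, g) = (-F + F)*(-1 - 2) = 0*(-3) = 0)
-333 + h(6, ((5*6 - 4) - 6)*(-9 - 7)) = -333 + 0 = -333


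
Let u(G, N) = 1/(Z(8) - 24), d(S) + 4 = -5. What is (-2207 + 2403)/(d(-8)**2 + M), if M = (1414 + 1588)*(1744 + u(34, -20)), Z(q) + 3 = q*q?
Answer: 7252/193719055 ≈ 3.7436e-5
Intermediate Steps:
d(S) = -9 (d(S) = -4 - 5 = -9)
Z(q) = -3 + q**2 (Z(q) = -3 + q*q = -3 + q**2)
u(G, N) = 1/37 (u(G, N) = 1/((-3 + 8**2) - 24) = 1/((-3 + 64) - 24) = 1/(61 - 24) = 1/37)
M = 193716058/37 (M = (1414 + 1588)*(1744 + 1/37) = 3002*(64529/37) = 193716058/37 ≈ 5.2356e+6)
(-2207 + 2403)/(d(-8)**2 + M) = (-2207 + 2403)/((-9)**2 + 193716058/37) = 196/(81 + 193716058/37) = 196/(193719055/37) = 196*(37/193719055) = 7252/193719055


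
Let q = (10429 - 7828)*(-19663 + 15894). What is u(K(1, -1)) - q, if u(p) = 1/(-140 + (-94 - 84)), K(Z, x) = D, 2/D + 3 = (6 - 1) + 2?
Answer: 3117407741/318 ≈ 9.8032e+6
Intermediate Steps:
D = ½ (D = 2/(-3 + ((6 - 1) + 2)) = 2/(-3 + (5 + 2)) = 2/(-3 + 7) = 2/4 = 2*(¼) = ½ ≈ 0.50000)
K(Z, x) = ½
u(p) = -1/318 (u(p) = 1/(-140 - 178) = 1/(-318) = -1/318)
q = -9803169 (q = 2601*(-3769) = -9803169)
u(K(1, -1)) - q = -1/318 - 1*(-9803169) = -1/318 + 9803169 = 3117407741/318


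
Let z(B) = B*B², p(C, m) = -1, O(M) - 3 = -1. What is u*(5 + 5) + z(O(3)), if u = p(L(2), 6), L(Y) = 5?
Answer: -2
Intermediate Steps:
O(M) = 2 (O(M) = 3 - 1 = 2)
u = -1
z(B) = B³
u*(5 + 5) + z(O(3)) = -(5 + 5) + 2³ = -1*10 + 8 = -10 + 8 = -2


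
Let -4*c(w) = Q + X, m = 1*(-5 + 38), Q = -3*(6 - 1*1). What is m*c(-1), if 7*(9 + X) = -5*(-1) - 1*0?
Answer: 5379/28 ≈ 192.11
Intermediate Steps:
X = -58/7 (X = -9 + (-5*(-1) - 1*0)/7 = -9 + (5 + 0)/7 = -9 + (1/7)*5 = -9 + 5/7 = -58/7 ≈ -8.2857)
Q = -15 (Q = -3*(6 - 1) = -3*5 = -15)
m = 33 (m = 1*33 = 33)
c(w) = 163/28 (c(w) = -(-15 - 58/7)/4 = -1/4*(-163/7) = 163/28)
m*c(-1) = 33*(163/28) = 5379/28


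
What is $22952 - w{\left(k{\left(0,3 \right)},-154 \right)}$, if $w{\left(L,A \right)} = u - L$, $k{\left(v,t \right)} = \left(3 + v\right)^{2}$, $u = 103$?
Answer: $22858$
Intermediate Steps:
$w{\left(L,A \right)} = 103 - L$
$22952 - w{\left(k{\left(0,3 \right)},-154 \right)} = 22952 - \left(103 - \left(3 + 0\right)^{2}\right) = 22952 - \left(103 - 3^{2}\right) = 22952 - \left(103 - 9\right) = 22952 - 94 = 22858$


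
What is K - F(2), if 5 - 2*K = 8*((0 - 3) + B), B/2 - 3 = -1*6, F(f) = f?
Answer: 73/2 ≈ 36.500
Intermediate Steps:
B = -6 (B = 6 + 2*(-1*6) = 6 + 2*(-6) = 6 - 12 = -6)
K = 77/2 (K = 5/2 - 4*((0 - 3) - 6) = 5/2 - 4*(-3 - 6) = 5/2 - 4*(-9) = 5/2 - ½*(-72) = 5/2 + 36 = 77/2 ≈ 38.500)
K - F(2) = 77/2 - 1*2 = 77/2 - 2 = 73/2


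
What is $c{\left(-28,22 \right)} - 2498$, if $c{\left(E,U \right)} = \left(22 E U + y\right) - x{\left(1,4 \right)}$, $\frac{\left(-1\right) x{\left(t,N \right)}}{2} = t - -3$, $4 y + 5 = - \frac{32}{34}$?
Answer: $- \frac{1090957}{68} \approx -16043.0$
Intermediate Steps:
$y = - \frac{101}{68}$ ($y = - \frac{5}{4} + \frac{\left(-32\right) \frac{1}{34}}{4} = - \frac{5}{4} + \frac{1}{4} \left(- \frac{16}{17}\right) = - \frac{5}{4} - \frac{4}{17} = - \frac{101}{68} \approx -1.4853$)
$x{\left(t,N \right)} = -6 - 2 t$ ($x{\left(t,N \right)} = - 2 \left(t - -3\right) = - 2 \left(t + 3\right) = - 2 \left(3 + t\right) = -6 - 2 t$)
$c{\left(E,U \right)} = \frac{443}{68} + 22 E U$ ($c{\left(E,U \right)} = \left(22 E U - \frac{101}{68}\right) - \left(-6 - 2\right) = \left(- \frac{101}{68} + 22 E U\right) - -8 = \left(- \frac{101}{68} + 22 E U\right) + 8 = \frac{443}{68} + 22 E U$)
$c{\left(-28,22 \right)} - 2498 = \left(\frac{443}{68} + 22 \left(-28\right) 22\right) - 2498 = \left(\frac{443}{68} - 13552\right) - 2498 = - \frac{921093}{68} - 2498 = - \frac{1090957}{68}$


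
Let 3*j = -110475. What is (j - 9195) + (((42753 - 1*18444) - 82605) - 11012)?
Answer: -115328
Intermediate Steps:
j = -36825 (j = (⅓)*(-110475) = -36825)
(j - 9195) + (((42753 - 1*18444) - 82605) - 11012) = (-36825 - 9195) + (((42753 - 1*18444) - 82605) - 11012) = -46020 + (((42753 - 18444) - 82605) - 11012) = -46020 + ((24309 - 82605) - 11012) = -46020 + (-58296 - 11012) = -46020 - 69308 = -115328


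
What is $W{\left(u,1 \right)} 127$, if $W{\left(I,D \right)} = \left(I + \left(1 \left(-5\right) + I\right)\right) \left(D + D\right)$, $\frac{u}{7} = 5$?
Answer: $16510$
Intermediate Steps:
$u = 35$ ($u = 7 \cdot 5 = 35$)
$W{\left(I,D \right)} = 2 D \left(-5 + 2 I\right)$ ($W{\left(I,D \right)} = \left(I + \left(-5 + I\right)\right) 2 D = \left(-5 + 2 I\right) 2 D = 2 D \left(-5 + 2 I\right)$)
$W{\left(u,1 \right)} 127 = 2 \cdot 1 \left(-5 + 2 \cdot 35\right) 127 = 2 \cdot 1 \left(-5 + 70\right) 127 = 2 \cdot 1 \cdot 65 \cdot 127 = 130 \cdot 127 = 16510$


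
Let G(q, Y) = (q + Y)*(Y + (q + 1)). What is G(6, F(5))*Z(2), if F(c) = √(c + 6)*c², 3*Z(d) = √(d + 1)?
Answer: √3*(6917 + 325*√11)/3 ≈ 4615.9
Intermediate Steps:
Z(d) = √(1 + d)/3 (Z(d) = √(d + 1)/3 = √(1 + d)/3)
F(c) = c²*√(6 + c) (F(c) = √(6 + c)*c² = c²*√(6 + c))
G(q, Y) = (Y + q)*(1 + Y + q) (G(q, Y) = (Y + q)*(Y + (1 + q)) = (Y + q)*(1 + Y + q))
G(6, F(5))*Z(2) = (5²*√(6 + 5) + 6 + (5²*√(6 + 5))² + 6² + 2*(5²*√(6 + 5))*6)*(√(1 + 2)/3) = (25*√11 + 6 + (25*√11)² + 36 + 2*(25*√11)*6)*(√3/3) = (25*√11 + 6 + 6875 + 36 + 300*√11)*(√3/3) = (6917 + 325*√11)*(√3/3) = √3*(6917 + 325*√11)/3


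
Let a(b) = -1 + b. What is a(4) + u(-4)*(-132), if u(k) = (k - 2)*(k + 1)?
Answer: -2373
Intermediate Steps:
u(k) = (1 + k)*(-2 + k) (u(k) = (-2 + k)*(1 + k) = (1 + k)*(-2 + k))
a(4) + u(-4)*(-132) = (-1 + 4) + (-2 + (-4)**2 - 1*(-4))*(-132) = 3 + (-2 + 16 + 4)*(-132) = 3 + 18*(-132) = 3 - 2376 = -2373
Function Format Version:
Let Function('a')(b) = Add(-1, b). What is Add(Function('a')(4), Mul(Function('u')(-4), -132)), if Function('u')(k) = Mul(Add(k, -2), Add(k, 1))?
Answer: -2373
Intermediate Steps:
Function('u')(k) = Mul(Add(1, k), Add(-2, k)) (Function('u')(k) = Mul(Add(-2, k), Add(1, k)) = Mul(Add(1, k), Add(-2, k)))
Add(Function('a')(4), Mul(Function('u')(-4), -132)) = Add(Add(-1, 4), Mul(Add(-2, Pow(-4, 2), Mul(-1, -4)), -132)) = Add(3, Mul(Add(-2, 16, 4), -132)) = Add(3, Mul(18, -132)) = Add(3, -2376) = -2373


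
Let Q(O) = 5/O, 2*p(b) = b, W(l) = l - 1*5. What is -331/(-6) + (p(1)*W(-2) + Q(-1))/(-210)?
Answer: 7729/140 ≈ 55.207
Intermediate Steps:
W(l) = -5 + l (W(l) = l - 5 = -5 + l)
p(b) = b/2
-331/(-6) + (p(1)*W(-2) + Q(-1))/(-210) = -331/(-6) + (((½)*1)*(-5 - 2) + 5/(-1))/(-210) = -331*(-⅙) + ((½)*(-7) + 5*(-1))*(-1/210) = 331/6 + (-7/2 - 5)*(-1/210) = 331/6 - 17/2*(-1/210) = 331/6 + 17/420 = 7729/140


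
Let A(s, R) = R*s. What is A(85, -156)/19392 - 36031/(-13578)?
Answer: 21611203/10971024 ≈ 1.9698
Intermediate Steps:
A(85, -156)/19392 - 36031/(-13578) = -156*85/19392 - 36031/(-13578) = -13260*1/19392 - 36031*(-1/13578) = -1105/1616 + 36031/13578 = 21611203/10971024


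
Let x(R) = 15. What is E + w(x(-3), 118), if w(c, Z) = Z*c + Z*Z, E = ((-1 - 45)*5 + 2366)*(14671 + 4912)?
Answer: 41844982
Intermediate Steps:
E = 41829288 (E = (-46*5 + 2366)*19583 = (-230 + 2366)*19583 = 2136*19583 = 41829288)
w(c, Z) = Z**2 + Z*c (w(c, Z) = Z*c + Z**2 = Z**2 + Z*c)
E + w(x(-3), 118) = 41829288 + 118*(118 + 15) = 41829288 + 118*133 = 41829288 + 15694 = 41844982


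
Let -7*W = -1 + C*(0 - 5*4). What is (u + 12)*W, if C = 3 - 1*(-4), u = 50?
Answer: 8742/7 ≈ 1248.9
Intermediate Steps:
C = 7 (C = 3 + 4 = 7)
W = 141/7 (W = -(-1 + 7*(0 - 5*4))/7 = -(-1 + 7*(0 - 20))/7 = -(-1 + 7*(-20))/7 = -(-1 - 140)/7 = -⅐*(-141) = 141/7 ≈ 20.143)
(u + 12)*W = (50 + 12)*(141/7) = 62*(141/7) = 8742/7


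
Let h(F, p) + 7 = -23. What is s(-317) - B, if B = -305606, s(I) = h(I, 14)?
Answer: 305576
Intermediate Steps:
h(F, p) = -30 (h(F, p) = -7 - 23 = -30)
s(I) = -30
s(-317) - B = -30 - 1*(-305606) = -30 + 305606 = 305576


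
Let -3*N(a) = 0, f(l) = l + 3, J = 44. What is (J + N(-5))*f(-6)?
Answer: -132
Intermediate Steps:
f(l) = 3 + l
N(a) = 0 (N(a) = -⅓*0 = 0)
(J + N(-5))*f(-6) = (44 + 0)*(3 - 6) = 44*(-3) = -132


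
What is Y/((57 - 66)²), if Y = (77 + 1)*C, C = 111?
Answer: 962/9 ≈ 106.89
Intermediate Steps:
Y = 8658 (Y = (77 + 1)*111 = 78*111 = 8658)
Y/((57 - 66)²) = 8658/((57 - 66)²) = 8658/((-9)²) = 8658/81 = 8658*(1/81) = 962/9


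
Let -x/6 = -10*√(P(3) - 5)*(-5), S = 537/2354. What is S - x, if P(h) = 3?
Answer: 537/2354 + 300*I*√2 ≈ 0.22812 + 424.26*I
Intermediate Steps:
S = 537/2354 (S = 537*(1/2354) = 537/2354 ≈ 0.22812)
x = -300*I*√2 (x = -6*(-10*√(3 - 5))*(-5) = -6*(-10*I*√2)*(-5) = -300*I*√2 ≈ -424.26*I)
S - x = 537/2354 - (-300)*I*√2 = 537/2354 + 300*I*√2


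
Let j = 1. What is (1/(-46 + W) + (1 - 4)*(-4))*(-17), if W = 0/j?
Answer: -9367/46 ≈ -203.63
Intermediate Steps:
W = 0 (W = 0/1 = 0*1 = 0)
(1/(-46 + W) + (1 - 4)*(-4))*(-17) = (1/(-46 + 0) + (1 - 4)*(-4))*(-17) = (1/(-46) - 3*(-4))*(-17) = (-1/46 + 12)*(-17) = (551/46)*(-17) = -9367/46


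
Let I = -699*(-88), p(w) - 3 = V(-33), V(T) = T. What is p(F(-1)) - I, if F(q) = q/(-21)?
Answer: -61542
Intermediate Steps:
F(q) = -q/21 (F(q) = q*(-1/21) = -q/21)
p(w) = -30 (p(w) = 3 - 33 = -30)
I = 61512
p(F(-1)) - I = -30 - 1*61512 = -30 - 61512 = -61542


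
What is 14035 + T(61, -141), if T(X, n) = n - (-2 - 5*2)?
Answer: 13906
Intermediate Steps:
T(X, n) = 12 + n (T(X, n) = n - (-2 - 10) = n - 1*(-12) = n + 12 = 12 + n)
14035 + T(61, -141) = 14035 + (12 - 141) = 14035 - 129 = 13906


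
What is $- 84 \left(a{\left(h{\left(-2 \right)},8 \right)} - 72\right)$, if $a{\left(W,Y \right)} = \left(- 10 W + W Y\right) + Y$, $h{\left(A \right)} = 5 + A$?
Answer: $5880$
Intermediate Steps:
$a{\left(W,Y \right)} = Y - 10 W + W Y$
$- 84 \left(a{\left(h{\left(-2 \right)},8 \right)} - 72\right) = - 84 \left(\left(8 - 10 \left(5 - 2\right) + \left(5 - 2\right) 8\right) - 72\right) = - 84 \left(\left(8 - 30 + 3 \cdot 8\right) - 72\right) = - 84 \left(\left(8 - 30 + 24\right) - 72\right) = - 84 \left(2 - 72\right) = \left(-84\right) \left(-70\right) = 5880$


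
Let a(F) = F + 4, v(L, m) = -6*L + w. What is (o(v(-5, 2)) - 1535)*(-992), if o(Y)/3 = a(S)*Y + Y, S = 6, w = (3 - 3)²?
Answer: 540640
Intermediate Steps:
w = 0 (w = 0² = 0)
v(L, m) = -6*L (v(L, m) = -6*L + 0 = -6*L)
a(F) = 4 + F
o(Y) = 33*Y (o(Y) = 3*((4 + 6)*Y + Y) = 3*(10*Y + Y) = 3*(11*Y) = 33*Y)
(o(v(-5, 2)) - 1535)*(-992) = (33*(-6*(-5)) - 1535)*(-992) = (33*30 - 1535)*(-992) = (990 - 1535)*(-992) = -545*(-992) = 540640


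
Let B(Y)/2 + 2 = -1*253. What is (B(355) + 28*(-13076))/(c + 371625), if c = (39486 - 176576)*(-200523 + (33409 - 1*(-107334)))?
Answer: -366638/8195611825 ≈ -4.4736e-5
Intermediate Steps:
B(Y) = -510 (B(Y) = -4 + 2*(-1*253) = -4 + 2*(-253) = -4 - 506 = -510)
c = 8195240200 (c = -137090*(-200523 + (33409 + 107334)) = -137090*(-200523 + 140743) = -137090*(-59780) = 8195240200)
(B(355) + 28*(-13076))/(c + 371625) = (-510 + 28*(-13076))/(8195240200 + 371625) = (-510 - 366128)/8195611825 = -366638*1/8195611825 = -366638/8195611825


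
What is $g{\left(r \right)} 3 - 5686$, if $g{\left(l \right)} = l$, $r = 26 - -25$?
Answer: $-5533$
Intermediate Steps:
$r = 51$ ($r = 26 + 25 = 51$)
$g{\left(r \right)} 3 - 5686 = 51 \cdot 3 - 5686 = 153 - 5686 = -5533$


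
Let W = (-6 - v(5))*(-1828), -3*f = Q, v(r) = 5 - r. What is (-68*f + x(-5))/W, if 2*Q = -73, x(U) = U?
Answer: -2497/32904 ≈ -0.075887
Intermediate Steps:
Q = -73/2 (Q = (½)*(-73) = -73/2 ≈ -36.500)
f = 73/6 (f = -⅓*(-73/2) = 73/6 ≈ 12.167)
W = 10968 (W = (-6 - (5 - 1*5))*(-1828) = (-6 - (5 - 5))*(-1828) = (-6 - 1*0)*(-1828) = (-6 + 0)*(-1828) = -6*(-1828) = 10968)
(-68*f + x(-5))/W = (-68*73/6 - 5)/10968 = (-2482/3 - 5)*(1/10968) = -2497/3*1/10968 = -2497/32904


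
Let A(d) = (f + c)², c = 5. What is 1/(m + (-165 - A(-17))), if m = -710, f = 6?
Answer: -1/996 ≈ -0.0010040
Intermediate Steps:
A(d) = 121 (A(d) = (6 + 5)² = 11² = 121)
1/(m + (-165 - A(-17))) = 1/(-710 + (-165 - 1*121)) = 1/(-710 + (-165 - 121)) = 1/(-710 - 286) = 1/(-996) = -1/996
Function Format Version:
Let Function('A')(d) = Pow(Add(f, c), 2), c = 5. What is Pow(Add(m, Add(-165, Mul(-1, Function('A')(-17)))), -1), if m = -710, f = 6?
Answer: Rational(-1, 996) ≈ -0.0010040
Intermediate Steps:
Function('A')(d) = 121 (Function('A')(d) = Pow(Add(6, 5), 2) = Pow(11, 2) = 121)
Pow(Add(m, Add(-165, Mul(-1, Function('A')(-17)))), -1) = Pow(Add(-710, Add(-165, Mul(-1, 121))), -1) = Pow(Add(-710, Add(-165, -121)), -1) = Pow(Add(-710, -286), -1) = Pow(-996, -1) = Rational(-1, 996)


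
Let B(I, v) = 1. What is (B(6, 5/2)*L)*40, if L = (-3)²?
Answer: 360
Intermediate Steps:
L = 9
(B(6, 5/2)*L)*40 = (1*9)*40 = 9*40 = 360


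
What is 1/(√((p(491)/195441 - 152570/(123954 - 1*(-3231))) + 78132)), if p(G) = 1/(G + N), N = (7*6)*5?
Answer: √11714841651931609372265367199/30253759351995823 ≈ 0.0035776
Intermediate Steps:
N = 210 (N = 42*5 = 210)
p(G) = 1/(210 + G) (p(G) = 1/(G + 210) = 1/(210 + G))
1/(√((p(491)/195441 - 152570/(123954 - 1*(-3231))) + 78132)) = 1/(√((1/((210 + 491)*195441) - 152570/(123954 - 1*(-3231))) + 78132)) = 1/(√(((1/195441)/701 - 152570/(123954 + 3231)) + 78132)) = 1/(√(((1/701)*(1/195441) - 152570/127185) + 78132)) = 1/(√((1/137004141 - 152570*1/127185) + 78132)) = 1/(√((1/137004141 - 30514/25437) + 78132)) = 1/(√(-464504925893/387219370513 + 78132)) = 1/(√(30253759351995823/387219370513)) = 1/(√11714841651931609372265367199/387219370513) = √11714841651931609372265367199/30253759351995823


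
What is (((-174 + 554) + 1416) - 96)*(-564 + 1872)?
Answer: 2223600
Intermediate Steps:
(((-174 + 554) + 1416) - 96)*(-564 + 1872) = ((380 + 1416) - 96)*1308 = (1796 - 96)*1308 = 1700*1308 = 2223600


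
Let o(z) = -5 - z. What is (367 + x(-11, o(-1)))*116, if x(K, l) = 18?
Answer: 44660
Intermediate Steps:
(367 + x(-11, o(-1)))*116 = (367 + 18)*116 = 385*116 = 44660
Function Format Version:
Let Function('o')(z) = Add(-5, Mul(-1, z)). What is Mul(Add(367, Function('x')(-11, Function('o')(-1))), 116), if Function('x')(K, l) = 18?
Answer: 44660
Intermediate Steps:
Mul(Add(367, Function('x')(-11, Function('o')(-1))), 116) = Mul(Add(367, 18), 116) = Mul(385, 116) = 44660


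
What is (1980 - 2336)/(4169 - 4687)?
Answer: 178/259 ≈ 0.68726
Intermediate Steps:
(1980 - 2336)/(4169 - 4687) = -356/(-518) = -356*(-1/518) = 178/259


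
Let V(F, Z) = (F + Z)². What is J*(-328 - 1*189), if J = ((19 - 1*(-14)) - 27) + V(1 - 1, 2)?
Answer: -5170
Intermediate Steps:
J = 10 (J = ((19 - 1*(-14)) - 27) + ((1 - 1) + 2)² = ((19 + 14) - 27) + (0 + 2)² = (33 - 27) + 2² = 6 + 4 = 10)
J*(-328 - 1*189) = 10*(-328 - 1*189) = 10*(-328 - 189) = 10*(-517) = -5170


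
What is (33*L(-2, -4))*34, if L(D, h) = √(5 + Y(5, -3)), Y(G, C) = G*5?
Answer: 1122*√30 ≈ 6145.4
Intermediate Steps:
Y(G, C) = 5*G
L(D, h) = √30 (L(D, h) = √(5 + 5*5) = √(5 + 25) = √30)
(33*L(-2, -4))*34 = (33*√30)*34 = 1122*√30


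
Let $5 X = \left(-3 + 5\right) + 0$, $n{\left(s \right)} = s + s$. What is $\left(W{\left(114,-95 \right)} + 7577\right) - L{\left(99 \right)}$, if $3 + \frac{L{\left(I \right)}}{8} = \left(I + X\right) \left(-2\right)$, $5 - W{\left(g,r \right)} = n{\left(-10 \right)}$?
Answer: $\frac{46082}{5} \approx 9216.4$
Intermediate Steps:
$n{\left(s \right)} = 2 s$
$W{\left(g,r \right)} = 25$ ($W{\left(g,r \right)} = 5 - 2 \left(-10\right) = 5 - -20 = 5 + 20 = 25$)
$X = \frac{2}{5}$ ($X = \frac{\left(-3 + 5\right) + 0}{5} = \frac{2 + 0}{5} = \frac{1}{5} \cdot 2 = \frac{2}{5} \approx 0.4$)
$L{\left(I \right)} = - \frac{152}{5} - 16 I$ ($L{\left(I \right)} = -24 + 8 \left(I + \frac{2}{5}\right) \left(-2\right) = -24 + 8 \left(\frac{2}{5} + I\right) \left(-2\right) = -24 + 8 \left(- \frac{4}{5} - 2 I\right) = -24 - \left(\frac{32}{5} + 16 I\right) = - \frac{152}{5} - 16 I$)
$\left(W{\left(114,-95 \right)} + 7577\right) - L{\left(99 \right)} = \left(25 + 7577\right) - \left(- \frac{152}{5} - 1584\right) = 7602 - \left(- \frac{152}{5} - 1584\right) = 7602 - - \frac{8072}{5} = 7602 + \frac{8072}{5} = \frac{46082}{5}$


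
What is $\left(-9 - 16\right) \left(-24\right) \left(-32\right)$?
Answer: $-19200$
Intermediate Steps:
$\left(-9 - 16\right) \left(-24\right) \left(-32\right) = \left(-25\right) \left(-24\right) \left(-32\right) = 600 \left(-32\right) = -19200$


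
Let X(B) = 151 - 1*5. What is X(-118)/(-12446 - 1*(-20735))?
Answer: 146/8289 ≈ 0.017614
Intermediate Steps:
X(B) = 146 (X(B) = 151 - 5 = 146)
X(-118)/(-12446 - 1*(-20735)) = 146/(-12446 - 1*(-20735)) = 146/(-12446 + 20735) = 146/8289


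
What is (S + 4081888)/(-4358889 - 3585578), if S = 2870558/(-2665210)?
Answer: -5439542922961/10586836446535 ≈ -0.51380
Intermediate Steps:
S = -1435279/1332605 (S = 2870558*(-1/2665210) = -1435279/1332605 ≈ -1.0770)
(S + 4081888)/(-4358889 - 3585578) = (-1435279/1332605 + 4081888)/(-4358889 - 3585578) = (5439542922961/1332605)/(-7944467) = (5439542922961/1332605)*(-1/7944467) = -5439542922961/10586836446535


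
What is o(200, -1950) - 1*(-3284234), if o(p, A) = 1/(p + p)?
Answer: 1313693601/400 ≈ 3.2842e+6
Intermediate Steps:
o(p, A) = 1/(2*p)
o(200, -1950) - 1*(-3284234) = (1/2)/200 - 1*(-3284234) = (1/2)*(1/200) + 3284234 = 1/400 + 3284234 = 1313693601/400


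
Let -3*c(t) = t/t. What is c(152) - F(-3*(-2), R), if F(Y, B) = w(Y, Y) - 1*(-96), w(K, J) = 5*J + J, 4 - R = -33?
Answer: -397/3 ≈ -132.33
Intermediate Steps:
R = 37 (R = 4 - 1*(-33) = 4 + 33 = 37)
w(K, J) = 6*J
c(t) = -⅓ (c(t) = -t/(3*t) = -⅓*1 = -⅓)
F(Y, B) = 96 + 6*Y (F(Y, B) = 6*Y - 1*(-96) = 6*Y + 96 = 96 + 6*Y)
c(152) - F(-3*(-2), R) = -⅓ - (96 + 6*(-3*(-2))) = -⅓ - (96 + 6*6) = -⅓ - (96 + 36) = -⅓ - 1*132 = -⅓ - 132 = -397/3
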